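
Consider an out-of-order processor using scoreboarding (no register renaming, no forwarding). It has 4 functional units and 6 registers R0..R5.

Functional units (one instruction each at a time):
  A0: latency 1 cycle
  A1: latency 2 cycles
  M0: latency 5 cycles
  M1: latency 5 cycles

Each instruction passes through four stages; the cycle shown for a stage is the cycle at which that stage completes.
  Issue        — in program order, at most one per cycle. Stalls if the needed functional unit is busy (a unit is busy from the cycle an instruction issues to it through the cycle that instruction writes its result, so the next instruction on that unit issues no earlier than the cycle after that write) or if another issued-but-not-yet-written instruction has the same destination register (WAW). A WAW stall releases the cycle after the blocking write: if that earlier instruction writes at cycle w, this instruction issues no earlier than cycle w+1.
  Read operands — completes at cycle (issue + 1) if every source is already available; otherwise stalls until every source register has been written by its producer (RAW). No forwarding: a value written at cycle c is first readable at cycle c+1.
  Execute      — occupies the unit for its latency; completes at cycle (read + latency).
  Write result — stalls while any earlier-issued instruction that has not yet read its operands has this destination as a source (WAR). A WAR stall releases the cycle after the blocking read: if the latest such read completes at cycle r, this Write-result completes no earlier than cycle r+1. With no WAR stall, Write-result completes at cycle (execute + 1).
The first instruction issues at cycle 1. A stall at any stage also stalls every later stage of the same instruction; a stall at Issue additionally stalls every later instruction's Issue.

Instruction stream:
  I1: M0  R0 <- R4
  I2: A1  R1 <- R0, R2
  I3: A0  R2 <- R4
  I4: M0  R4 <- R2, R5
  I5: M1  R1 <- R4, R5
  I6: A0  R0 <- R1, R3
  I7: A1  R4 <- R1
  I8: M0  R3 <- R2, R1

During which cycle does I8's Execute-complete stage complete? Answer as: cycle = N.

cycle = 30

[1] I1→M0
[2] I1 RO, I2→A1
[3] I3→A0
[4] I3 RO
[5] I3 EX
[7] I1 EX
[8] I1 WR R0
[9] I2 RO, I4→M0
[10] I3 WR R2
[11] I2 EX, I4 RO
[12] I2 WR R1
[13] I5→M1
[14] I6→A0
[16] I4 EX
[17] I4 WR R4
[18] I5 RO, I7→A1
[19] I8→M0
[23] I5 EX
[24] I5 WR R1
[25] I6 RO, I7 RO, I8 RO
[26] I6 EX
[27] I6 WR R0, I7 EX
[28] I7 WR R4
[30] I8 EX
[31] I8 WR R3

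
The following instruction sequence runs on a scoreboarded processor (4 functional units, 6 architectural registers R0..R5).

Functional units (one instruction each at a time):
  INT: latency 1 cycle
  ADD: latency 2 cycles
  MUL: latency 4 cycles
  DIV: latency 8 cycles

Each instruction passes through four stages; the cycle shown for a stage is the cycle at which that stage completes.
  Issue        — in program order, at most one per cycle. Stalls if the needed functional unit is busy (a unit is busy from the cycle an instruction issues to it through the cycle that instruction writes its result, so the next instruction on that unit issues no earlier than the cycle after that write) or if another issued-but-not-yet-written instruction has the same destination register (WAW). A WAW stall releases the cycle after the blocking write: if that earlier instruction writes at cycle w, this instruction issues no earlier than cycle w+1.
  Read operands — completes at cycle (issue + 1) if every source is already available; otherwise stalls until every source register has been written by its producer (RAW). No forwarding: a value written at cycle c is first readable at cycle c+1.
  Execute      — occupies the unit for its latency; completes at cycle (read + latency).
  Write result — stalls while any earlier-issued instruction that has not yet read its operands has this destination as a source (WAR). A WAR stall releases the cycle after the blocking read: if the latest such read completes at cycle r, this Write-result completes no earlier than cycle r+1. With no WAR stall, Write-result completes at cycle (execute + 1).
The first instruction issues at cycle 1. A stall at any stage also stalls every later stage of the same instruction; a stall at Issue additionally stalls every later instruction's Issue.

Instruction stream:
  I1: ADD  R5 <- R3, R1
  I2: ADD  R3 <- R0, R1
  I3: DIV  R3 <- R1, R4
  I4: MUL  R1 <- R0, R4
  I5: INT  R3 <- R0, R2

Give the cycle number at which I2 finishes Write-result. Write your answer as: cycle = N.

cycle = 10

c1: issue I1 (ADD)
c2: I1 read-ops
c4: I1 finished on ADD
c5: I1→R5
c6: issue I2 (ADD)
c7: I2 read-ops
c9: I2 finished on ADD
c10: I2→R3
c11: issue I3 (DIV)
c12: I3 read-ops; issue I4 (MUL)
c13: I4 read-ops
c17: I4 finished on MUL
c18: I4→R1
c20: I3 finished on DIV
c21: I3→R3
c22: issue I5 (INT)
c23: I5 read-ops
c24: I5 finished on INT
c25: I5→R3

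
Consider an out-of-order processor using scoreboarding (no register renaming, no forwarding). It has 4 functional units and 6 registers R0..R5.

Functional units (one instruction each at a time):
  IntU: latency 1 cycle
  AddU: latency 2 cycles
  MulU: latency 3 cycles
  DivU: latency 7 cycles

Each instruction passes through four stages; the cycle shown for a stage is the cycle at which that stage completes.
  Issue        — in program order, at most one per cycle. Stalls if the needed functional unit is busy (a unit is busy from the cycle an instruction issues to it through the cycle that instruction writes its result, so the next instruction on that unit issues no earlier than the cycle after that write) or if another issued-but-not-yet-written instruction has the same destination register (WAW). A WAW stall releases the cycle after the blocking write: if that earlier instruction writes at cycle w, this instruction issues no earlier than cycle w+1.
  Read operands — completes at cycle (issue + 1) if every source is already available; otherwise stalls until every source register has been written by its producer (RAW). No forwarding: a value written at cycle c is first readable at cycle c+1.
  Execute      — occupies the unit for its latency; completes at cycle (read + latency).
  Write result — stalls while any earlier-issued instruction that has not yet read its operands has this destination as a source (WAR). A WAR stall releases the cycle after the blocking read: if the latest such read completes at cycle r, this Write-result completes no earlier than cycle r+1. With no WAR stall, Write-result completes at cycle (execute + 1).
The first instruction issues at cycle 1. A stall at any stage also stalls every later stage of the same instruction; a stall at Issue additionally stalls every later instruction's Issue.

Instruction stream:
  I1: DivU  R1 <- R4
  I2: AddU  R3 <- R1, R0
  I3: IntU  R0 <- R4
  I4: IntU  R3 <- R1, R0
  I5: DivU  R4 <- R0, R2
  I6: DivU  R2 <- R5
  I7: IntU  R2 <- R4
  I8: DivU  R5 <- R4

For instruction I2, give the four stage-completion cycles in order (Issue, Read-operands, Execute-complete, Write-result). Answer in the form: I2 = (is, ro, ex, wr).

[1] I1→DivU
[2] I1 RO | I2→AddU
[3] I3→IntU
[4] I3 RO
[5] I3 EX
[9] I1 EX
[10] I1 WR R1
[11] I2 RO
[12] I3 WR R0
[13] I2 EX
[14] I2 WR R3
[15] I4→IntU
[16] I4 RO | I5→DivU
[17] I4 EX | I5 RO
[18] I4 WR R3
[24] I5 EX
[25] I5 WR R4
[26] I6→DivU
[27] I6 RO
[34] I6 EX
[35] I6 WR R2
[36] I7→IntU
[37] I7 RO | I8→DivU
[38] I7 EX | I8 RO
[39] I7 WR R2
[45] I8 EX
[46] I8 WR R5

I2 = (2, 11, 13, 14)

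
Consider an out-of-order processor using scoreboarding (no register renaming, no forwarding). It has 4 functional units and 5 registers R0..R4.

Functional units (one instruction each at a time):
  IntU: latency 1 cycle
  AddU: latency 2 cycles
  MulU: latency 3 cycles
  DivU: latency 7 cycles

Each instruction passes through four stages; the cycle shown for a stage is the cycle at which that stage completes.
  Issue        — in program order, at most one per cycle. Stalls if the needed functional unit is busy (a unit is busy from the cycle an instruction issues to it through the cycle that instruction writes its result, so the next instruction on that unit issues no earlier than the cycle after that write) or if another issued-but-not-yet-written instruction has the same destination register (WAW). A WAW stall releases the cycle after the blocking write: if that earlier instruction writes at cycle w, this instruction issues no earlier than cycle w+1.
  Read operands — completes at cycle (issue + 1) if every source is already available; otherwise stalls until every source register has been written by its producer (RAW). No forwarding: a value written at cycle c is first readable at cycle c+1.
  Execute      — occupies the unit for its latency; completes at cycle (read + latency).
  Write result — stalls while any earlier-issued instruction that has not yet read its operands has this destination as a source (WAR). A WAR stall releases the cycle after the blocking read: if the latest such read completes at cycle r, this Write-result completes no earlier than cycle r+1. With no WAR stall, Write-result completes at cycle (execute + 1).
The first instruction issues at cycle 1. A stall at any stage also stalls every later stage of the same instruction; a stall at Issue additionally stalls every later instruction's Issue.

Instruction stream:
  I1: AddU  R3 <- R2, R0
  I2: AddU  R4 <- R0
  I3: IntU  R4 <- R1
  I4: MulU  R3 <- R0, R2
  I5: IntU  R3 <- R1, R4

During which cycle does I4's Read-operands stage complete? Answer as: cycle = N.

cycle = 13

1) issue 1, read 2, done 4, write 5
2) issue 6, read 7, done 9, write 10  <struct: AddU busy until I1 writes@5>
3) issue 11, read 12, done 13, write 14  <WAW R4: wait I2 write@10>
4) issue 12, read 13, done 16, write 17
5) issue 18, read 19, done 20, write 21  <WAW R3: wait I4 write@17>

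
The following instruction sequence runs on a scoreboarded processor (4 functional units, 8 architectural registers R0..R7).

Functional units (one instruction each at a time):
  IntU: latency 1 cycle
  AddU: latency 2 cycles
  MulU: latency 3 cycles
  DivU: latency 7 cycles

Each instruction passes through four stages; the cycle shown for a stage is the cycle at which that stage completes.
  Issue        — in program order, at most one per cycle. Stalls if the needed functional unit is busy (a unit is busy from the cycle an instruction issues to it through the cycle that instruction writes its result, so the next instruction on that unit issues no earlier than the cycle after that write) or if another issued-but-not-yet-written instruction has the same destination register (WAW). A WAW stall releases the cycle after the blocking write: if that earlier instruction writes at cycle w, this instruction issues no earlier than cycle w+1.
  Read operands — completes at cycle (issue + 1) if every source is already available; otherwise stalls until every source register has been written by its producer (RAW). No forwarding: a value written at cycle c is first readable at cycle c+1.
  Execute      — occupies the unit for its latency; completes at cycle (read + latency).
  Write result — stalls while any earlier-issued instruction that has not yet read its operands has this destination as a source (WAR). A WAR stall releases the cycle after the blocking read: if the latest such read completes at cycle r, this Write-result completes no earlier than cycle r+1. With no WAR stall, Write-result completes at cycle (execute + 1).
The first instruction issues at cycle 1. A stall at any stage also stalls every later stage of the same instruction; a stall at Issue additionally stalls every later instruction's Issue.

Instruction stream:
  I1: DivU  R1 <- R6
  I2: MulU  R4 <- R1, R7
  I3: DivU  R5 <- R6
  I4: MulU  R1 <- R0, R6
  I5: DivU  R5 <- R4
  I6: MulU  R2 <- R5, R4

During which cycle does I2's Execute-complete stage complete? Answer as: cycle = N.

cycle = 14

[1] issue I1 (DivU)
[2] I1 read-ops, issue I2 (MulU)
[9] I1 finished on DivU
[10] I1→R1
[11] I2 read-ops, issue I3 (DivU)
[12] I3 read-ops
[14] I2 finished on MulU
[15] I2→R4
[16] issue I4 (MulU)
[17] I4 read-ops
[19] I3 finished on DivU
[20] I3→R5, I4 finished on MulU
[21] I4→R1, issue I5 (DivU)
[22] I5 read-ops, issue I6 (MulU)
[29] I5 finished on DivU
[30] I5→R5
[31] I6 read-ops
[34] I6 finished on MulU
[35] I6→R2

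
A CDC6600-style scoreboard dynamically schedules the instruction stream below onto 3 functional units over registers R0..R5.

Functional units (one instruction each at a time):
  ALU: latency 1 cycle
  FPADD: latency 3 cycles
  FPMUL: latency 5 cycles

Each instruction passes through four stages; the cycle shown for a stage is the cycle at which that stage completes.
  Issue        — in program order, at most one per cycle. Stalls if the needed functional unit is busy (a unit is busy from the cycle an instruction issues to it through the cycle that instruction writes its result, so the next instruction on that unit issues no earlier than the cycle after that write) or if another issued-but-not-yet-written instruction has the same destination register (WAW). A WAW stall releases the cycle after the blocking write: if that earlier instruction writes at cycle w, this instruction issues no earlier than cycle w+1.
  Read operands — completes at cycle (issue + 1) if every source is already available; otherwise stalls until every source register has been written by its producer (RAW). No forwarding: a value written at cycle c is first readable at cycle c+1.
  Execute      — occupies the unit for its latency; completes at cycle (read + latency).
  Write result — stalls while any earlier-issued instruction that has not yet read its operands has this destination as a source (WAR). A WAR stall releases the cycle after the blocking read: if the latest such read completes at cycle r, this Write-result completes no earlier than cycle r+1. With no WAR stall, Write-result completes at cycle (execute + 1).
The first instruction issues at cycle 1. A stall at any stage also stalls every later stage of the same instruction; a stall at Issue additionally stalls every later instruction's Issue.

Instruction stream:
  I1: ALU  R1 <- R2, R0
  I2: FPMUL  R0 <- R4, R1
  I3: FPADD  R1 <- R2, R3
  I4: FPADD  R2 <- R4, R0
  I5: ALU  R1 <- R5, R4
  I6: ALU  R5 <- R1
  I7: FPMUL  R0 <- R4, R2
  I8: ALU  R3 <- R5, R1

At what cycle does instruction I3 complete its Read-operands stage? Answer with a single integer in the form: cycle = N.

cycle = 6

I1: IS=1 RO=2 EX=3 WR=4
I2: IS=2 RO=5 EX=10 WR=11  [RAW R1: wait I1 write@4]
I3: IS=5 RO=6 EX=9 WR=10  [WAW R1: wait I1 write@4]
I4: IS=11 RO=12 EX=15 WR=16  [struct: FPADD busy until I3 writes@10]
I5: IS=12 RO=13 EX=14 WR=15
I6: IS=16 RO=17 EX=18 WR=19  [struct: ALU busy until I5 writes@15]
I7: IS=17 RO=18 EX=23 WR=24
I8: IS=20 RO=21 EX=22 WR=23  [struct: ALU busy until I6 writes@19]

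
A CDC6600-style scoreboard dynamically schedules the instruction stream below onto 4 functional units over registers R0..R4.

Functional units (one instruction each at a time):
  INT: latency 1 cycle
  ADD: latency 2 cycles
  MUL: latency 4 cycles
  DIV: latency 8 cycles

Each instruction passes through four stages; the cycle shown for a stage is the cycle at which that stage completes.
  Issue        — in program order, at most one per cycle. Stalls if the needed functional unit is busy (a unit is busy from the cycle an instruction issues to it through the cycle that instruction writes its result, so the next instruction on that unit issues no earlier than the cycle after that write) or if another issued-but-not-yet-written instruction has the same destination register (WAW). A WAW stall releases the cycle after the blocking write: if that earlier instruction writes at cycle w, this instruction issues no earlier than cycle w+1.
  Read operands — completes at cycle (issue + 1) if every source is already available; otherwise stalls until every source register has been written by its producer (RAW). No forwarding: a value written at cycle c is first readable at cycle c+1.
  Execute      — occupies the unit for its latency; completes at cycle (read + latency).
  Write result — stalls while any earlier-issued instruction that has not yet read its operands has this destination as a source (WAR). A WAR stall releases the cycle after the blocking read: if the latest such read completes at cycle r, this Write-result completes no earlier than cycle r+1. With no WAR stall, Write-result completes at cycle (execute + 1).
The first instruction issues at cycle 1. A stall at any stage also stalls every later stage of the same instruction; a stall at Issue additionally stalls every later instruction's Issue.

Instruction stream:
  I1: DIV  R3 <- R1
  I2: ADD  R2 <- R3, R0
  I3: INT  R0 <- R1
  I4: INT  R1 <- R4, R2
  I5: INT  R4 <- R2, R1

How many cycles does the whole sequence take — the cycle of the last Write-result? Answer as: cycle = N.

[I1] 1/2/10/11
[I2] 2/12/14/15  (RAW R3: wait I1 write@11)
[I3] 3/4/5/13  (WAR R0: wait I2 read@12)
[I4] 14/16/17/18  (struct: INT busy until I3 writes@13; RAW R2: wait I2 write@15)
[I5] 19/20/21/22  (struct: INT busy until I4 writes@18)

cycle = 22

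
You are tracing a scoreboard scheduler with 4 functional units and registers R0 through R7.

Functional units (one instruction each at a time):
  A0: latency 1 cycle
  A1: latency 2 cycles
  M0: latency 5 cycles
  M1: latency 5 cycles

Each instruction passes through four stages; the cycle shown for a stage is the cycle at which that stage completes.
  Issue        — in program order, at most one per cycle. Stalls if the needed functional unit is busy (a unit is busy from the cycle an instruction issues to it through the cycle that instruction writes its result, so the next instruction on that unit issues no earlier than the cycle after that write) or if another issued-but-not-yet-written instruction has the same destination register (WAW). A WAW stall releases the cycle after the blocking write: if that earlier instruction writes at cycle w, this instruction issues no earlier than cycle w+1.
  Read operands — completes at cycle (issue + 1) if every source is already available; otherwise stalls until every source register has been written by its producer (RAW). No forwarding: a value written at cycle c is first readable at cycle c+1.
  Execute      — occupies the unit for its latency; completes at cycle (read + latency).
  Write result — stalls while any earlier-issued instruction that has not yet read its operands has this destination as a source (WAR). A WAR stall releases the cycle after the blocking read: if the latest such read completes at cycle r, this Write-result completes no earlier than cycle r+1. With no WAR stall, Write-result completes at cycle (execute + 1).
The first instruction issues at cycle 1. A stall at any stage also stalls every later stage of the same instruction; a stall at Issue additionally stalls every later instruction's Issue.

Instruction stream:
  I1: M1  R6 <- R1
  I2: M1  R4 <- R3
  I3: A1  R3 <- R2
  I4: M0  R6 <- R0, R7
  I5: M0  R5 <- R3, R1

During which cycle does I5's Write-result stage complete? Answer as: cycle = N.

cycle 1: issue I1 (M1)
cycle 2: I1 read-ops
cycle 7: I1 finished on M1
cycle 8: I1→R6
cycle 9: issue I2 (M1)
cycle 10: I2 read-ops · issue I3 (A1)
cycle 11: I3 read-ops · issue I4 (M0)
cycle 12: I4 read-ops
cycle 13: I3 finished on A1
cycle 14: I3→R3
cycle 15: I2 finished on M1
cycle 16: I2→R4
cycle 17: I4 finished on M0
cycle 18: I4→R6
cycle 19: issue I5 (M0)
cycle 20: I5 read-ops
cycle 25: I5 finished on M0
cycle 26: I5→R5

cycle = 26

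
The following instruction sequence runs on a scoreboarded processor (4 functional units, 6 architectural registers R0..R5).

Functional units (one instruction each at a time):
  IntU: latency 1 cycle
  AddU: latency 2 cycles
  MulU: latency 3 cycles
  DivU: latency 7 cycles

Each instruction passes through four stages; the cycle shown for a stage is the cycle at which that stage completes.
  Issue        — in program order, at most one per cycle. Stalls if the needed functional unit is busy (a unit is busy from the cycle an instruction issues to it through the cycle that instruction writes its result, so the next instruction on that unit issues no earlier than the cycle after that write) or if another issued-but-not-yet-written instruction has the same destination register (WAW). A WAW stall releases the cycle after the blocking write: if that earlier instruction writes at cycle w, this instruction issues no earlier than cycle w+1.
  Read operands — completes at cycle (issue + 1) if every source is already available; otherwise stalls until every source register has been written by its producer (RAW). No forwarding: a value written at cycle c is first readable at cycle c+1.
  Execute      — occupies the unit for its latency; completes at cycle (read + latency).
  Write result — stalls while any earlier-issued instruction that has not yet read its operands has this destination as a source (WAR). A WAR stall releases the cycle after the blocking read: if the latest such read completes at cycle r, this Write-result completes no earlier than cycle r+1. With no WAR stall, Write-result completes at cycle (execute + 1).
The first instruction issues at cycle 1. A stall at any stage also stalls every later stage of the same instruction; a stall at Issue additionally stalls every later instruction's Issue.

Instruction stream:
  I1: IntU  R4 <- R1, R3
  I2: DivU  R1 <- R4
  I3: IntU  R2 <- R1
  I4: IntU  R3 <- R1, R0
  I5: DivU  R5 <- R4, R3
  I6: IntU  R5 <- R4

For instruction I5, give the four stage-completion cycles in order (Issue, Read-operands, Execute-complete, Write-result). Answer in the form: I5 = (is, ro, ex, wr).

  I1 | 1 | 2 | 3 | 4
  I2 | 2 | 5 | 12 | 13   RAW R4: wait I1 write@4
  I3 | 5 | 14 | 15 | 16   struct: IntU busy until I1 writes@4 · RAW R1: wait I2 write@13
  I4 | 17 | 18 | 19 | 20   struct: IntU busy until I3 writes@16
  I5 | 18 | 21 | 28 | 29   RAW R3: wait I4 write@20
  I6 | 30 | 31 | 32 | 33   WAW R5: wait I5 write@29

I5 = (18, 21, 28, 29)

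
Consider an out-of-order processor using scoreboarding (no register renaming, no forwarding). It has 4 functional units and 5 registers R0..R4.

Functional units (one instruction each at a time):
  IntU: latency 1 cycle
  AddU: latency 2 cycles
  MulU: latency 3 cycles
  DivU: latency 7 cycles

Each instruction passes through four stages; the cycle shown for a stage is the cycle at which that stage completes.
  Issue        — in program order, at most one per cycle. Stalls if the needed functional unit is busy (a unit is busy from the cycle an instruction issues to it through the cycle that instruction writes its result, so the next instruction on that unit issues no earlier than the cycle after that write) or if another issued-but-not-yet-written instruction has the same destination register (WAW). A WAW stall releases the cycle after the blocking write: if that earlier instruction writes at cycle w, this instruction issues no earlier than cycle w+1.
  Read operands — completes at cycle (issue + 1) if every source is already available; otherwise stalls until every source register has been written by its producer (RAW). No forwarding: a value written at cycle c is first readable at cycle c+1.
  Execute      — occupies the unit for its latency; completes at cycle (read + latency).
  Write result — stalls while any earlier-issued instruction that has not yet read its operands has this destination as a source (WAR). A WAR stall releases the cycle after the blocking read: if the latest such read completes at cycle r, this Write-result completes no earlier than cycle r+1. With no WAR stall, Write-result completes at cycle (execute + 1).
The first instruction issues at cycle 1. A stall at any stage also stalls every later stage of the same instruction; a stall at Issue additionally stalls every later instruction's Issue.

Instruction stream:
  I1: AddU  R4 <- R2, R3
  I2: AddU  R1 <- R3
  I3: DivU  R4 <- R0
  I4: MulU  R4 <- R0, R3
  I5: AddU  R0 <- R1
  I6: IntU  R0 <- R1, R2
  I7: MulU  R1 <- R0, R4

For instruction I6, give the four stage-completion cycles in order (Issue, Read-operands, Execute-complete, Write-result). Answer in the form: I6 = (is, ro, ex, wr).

I6 = (23, 24, 25, 26)

[1] I1 dispatched to AddU
[2] I1 operands ready
[4] I1 complete
[5] R4←I1
[6] I2 dispatched to AddU
[7] I2 operands ready, I3 dispatched to DivU
[8] I3 operands ready
[9] I2 complete
[10] R1←I2
[15] I3 complete
[16] R4←I3
[17] I4 dispatched to MulU
[18] I4 operands ready, I5 dispatched to AddU
[19] I5 operands ready
[21] I4 complete, I5 complete
[22] R4←I4, R0←I5
[23] I6 dispatched to IntU
[24] I6 operands ready, I7 dispatched to MulU
[25] I6 complete
[26] R0←I6
[27] I7 operands ready
[30] I7 complete
[31] R1←I7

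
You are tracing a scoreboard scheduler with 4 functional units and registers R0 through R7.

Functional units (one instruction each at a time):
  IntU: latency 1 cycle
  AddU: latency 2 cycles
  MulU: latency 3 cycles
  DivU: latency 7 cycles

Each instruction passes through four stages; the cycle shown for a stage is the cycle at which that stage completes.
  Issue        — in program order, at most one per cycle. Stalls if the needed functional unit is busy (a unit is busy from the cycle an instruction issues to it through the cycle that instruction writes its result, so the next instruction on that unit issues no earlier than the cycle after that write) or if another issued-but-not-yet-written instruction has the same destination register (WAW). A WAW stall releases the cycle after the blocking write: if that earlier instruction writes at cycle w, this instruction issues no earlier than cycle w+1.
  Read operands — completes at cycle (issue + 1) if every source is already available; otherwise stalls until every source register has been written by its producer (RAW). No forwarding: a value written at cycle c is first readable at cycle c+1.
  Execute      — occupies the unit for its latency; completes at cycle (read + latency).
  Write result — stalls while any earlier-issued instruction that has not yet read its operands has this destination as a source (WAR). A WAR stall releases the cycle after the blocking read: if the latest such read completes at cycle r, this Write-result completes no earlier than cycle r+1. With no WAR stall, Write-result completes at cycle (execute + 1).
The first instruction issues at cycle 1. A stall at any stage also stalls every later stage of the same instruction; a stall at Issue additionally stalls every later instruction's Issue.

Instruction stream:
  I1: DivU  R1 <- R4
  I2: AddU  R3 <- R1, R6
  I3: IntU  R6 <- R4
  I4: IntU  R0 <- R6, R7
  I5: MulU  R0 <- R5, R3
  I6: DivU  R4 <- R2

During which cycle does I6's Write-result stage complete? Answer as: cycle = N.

cycle = 27

[I1] 1/2/9/10
[I2] 2/11/13/14  (RAW R1: wait I1 write@10)
[I3] 3/4/5/12  (WAR R6: wait I2 read@11)
[I4] 13/14/15/16  (struct: IntU busy until I3 writes@12)
[I5] 17/18/21/22  (WAW R0: wait I4 write@16)
[I6] 18/19/26/27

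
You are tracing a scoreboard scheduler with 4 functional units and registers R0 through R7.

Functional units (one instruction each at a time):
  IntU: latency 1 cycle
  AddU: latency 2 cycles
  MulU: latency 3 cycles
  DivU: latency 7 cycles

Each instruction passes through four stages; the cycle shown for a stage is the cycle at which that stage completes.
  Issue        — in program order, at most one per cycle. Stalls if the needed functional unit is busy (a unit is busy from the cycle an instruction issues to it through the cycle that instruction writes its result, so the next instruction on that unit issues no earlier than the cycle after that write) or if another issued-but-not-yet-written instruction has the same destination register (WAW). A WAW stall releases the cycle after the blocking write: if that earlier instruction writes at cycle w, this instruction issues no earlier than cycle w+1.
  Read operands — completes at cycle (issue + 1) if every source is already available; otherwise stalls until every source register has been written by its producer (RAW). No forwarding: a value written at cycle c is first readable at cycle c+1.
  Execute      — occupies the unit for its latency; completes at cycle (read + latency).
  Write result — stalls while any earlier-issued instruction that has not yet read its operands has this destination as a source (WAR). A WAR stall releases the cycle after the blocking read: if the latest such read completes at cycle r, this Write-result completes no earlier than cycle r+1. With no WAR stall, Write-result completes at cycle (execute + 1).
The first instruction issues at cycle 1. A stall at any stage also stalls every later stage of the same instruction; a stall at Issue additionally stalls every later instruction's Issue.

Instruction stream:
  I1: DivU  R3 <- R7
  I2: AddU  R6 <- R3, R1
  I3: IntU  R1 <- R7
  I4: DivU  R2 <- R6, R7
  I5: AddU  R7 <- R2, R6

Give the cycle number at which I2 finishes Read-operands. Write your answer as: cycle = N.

I1  is:1  ro:2  ex:9  wr:10
I2  is:2  ro:11  ex:13  wr:14  — RAW R3: wait I1 write@10
I3  is:3  ro:4  ex:5  wr:12  — WAR R1: wait I2 read@11
I4  is:11  ro:15  ex:22  wr:23  — struct: DivU busy until I1 writes@10, RAW R6: wait I2 write@14
I5  is:15  ro:24  ex:26  wr:27  — struct: AddU busy until I2 writes@14, RAW R2: wait I4 write@23

cycle = 11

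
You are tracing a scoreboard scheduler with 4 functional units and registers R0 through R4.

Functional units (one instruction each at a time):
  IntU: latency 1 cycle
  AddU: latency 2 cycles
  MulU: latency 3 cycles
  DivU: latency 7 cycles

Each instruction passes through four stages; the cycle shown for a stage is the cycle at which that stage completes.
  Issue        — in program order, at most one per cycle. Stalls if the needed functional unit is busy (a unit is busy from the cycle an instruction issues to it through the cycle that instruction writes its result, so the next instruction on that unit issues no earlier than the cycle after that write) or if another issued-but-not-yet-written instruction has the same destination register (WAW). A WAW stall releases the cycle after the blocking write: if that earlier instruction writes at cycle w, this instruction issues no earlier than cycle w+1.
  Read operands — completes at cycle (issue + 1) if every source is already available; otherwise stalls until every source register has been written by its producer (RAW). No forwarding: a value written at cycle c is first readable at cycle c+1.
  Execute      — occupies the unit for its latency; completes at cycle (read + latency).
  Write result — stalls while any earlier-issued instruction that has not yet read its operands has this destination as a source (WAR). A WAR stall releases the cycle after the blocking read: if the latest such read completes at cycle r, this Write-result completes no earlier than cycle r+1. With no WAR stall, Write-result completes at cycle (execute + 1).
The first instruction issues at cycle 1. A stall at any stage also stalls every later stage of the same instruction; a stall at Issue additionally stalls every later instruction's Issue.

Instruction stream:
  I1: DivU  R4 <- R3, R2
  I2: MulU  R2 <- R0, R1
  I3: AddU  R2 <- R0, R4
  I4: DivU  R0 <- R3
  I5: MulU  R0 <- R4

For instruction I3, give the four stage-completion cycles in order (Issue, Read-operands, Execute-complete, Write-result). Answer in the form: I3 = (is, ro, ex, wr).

I3 = (8, 11, 13, 14)

[I1] 1/2/9/10
[I2] 2/3/6/7
[I3] 8/11/13/14  (WAW R2: wait I2 write@7; RAW R4: wait I1 write@10)
[I4] 11/12/19/20  (struct: DivU busy until I1 writes@10)
[I5] 21/22/25/26  (WAW R0: wait I4 write@20)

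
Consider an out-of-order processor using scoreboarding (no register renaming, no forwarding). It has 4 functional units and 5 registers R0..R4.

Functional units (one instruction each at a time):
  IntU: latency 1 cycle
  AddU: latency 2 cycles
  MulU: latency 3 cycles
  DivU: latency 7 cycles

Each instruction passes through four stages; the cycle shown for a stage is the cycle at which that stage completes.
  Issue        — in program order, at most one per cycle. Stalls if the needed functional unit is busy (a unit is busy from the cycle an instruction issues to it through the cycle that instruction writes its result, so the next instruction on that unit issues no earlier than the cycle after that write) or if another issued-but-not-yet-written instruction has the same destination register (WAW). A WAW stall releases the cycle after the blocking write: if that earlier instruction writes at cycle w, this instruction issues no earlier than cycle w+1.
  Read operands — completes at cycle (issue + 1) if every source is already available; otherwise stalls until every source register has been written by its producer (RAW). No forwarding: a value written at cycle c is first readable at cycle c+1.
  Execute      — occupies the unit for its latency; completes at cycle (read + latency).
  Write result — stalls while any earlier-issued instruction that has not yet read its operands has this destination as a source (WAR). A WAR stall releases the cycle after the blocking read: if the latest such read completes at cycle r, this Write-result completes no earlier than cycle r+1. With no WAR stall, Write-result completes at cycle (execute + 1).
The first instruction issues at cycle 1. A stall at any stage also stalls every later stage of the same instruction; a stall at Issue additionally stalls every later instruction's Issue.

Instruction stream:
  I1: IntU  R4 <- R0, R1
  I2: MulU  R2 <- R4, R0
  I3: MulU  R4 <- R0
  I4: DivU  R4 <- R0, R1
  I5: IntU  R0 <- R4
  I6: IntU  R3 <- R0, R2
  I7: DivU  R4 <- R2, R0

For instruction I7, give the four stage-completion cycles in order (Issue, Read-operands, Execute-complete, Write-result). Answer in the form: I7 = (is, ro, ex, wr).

I7 = (30, 31, 38, 39)

c1: I1 dispatched to IntU
c2: I1 operands ready · I2 dispatched to MulU
c3: I1 complete
c4: R4←I1
c5: I2 operands ready
c8: I2 complete
c9: R2←I2
c10: I3 dispatched to MulU
c11: I3 operands ready
c14: I3 complete
c15: R4←I3
c16: I4 dispatched to DivU
c17: I4 operands ready · I5 dispatched to IntU
c24: I4 complete
c25: R4←I4
c26: I5 operands ready
c27: I5 complete
c28: R0←I5
c29: I6 dispatched to IntU
c30: I6 operands ready · I7 dispatched to DivU
c31: I6 complete · I7 operands ready
c32: R3←I6
c38: I7 complete
c39: R4←I7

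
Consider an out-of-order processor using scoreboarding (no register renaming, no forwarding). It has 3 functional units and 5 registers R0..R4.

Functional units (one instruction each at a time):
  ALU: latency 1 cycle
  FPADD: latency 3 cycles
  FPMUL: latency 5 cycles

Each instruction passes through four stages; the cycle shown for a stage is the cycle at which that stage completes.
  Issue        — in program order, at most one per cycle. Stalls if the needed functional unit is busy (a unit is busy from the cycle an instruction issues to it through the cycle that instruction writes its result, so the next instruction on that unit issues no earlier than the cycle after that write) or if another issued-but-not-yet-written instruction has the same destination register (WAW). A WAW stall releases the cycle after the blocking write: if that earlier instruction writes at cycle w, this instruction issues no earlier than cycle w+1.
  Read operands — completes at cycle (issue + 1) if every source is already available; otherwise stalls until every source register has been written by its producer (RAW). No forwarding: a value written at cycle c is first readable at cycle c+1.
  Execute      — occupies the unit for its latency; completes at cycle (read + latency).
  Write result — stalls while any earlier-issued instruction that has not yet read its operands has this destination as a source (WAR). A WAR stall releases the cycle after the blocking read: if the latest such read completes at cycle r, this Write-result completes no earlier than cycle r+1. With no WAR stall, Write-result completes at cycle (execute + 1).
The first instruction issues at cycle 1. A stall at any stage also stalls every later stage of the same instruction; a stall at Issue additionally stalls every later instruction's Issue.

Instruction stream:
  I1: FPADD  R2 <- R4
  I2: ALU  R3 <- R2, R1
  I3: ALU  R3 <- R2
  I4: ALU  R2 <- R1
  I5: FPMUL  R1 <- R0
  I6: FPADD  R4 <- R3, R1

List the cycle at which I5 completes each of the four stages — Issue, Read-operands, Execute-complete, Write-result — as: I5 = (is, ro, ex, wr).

I5 = (15, 16, 21, 22)

I1 -> (1, 2, 5, 6)
I2 -> (2, 7, 8, 9)  // RAW R2: wait I1 write@6
I3 -> (10, 11, 12, 13)  // struct: ALU busy until I2 writes@9
I4 -> (14, 15, 16, 17)  // struct: ALU busy until I3 writes@13
I5 -> (15, 16, 21, 22)
I6 -> (16, 23, 26, 27)  // RAW R1: wait I5 write@22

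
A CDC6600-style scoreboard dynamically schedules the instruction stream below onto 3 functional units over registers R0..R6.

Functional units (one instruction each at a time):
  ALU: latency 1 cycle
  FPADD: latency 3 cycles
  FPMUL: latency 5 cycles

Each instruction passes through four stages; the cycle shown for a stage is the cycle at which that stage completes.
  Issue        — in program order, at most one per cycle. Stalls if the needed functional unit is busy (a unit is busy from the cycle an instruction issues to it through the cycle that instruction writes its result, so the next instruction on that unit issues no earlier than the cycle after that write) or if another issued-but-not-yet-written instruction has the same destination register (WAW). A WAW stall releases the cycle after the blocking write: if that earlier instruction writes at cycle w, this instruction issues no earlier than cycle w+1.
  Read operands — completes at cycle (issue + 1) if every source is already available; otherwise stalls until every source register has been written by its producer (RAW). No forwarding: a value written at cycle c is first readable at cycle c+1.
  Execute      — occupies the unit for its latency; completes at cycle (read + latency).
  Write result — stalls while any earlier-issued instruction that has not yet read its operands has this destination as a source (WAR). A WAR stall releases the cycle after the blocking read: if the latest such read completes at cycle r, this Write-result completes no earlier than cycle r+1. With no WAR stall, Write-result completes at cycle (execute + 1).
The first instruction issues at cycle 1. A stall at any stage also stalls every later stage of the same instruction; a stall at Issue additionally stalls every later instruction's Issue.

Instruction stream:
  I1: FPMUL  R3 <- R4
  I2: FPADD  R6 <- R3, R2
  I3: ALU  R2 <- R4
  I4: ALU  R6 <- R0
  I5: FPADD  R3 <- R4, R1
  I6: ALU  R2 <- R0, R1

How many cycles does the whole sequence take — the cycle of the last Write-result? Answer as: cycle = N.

c1: I1 dispatched to FPMUL
c2: I1 operands ready; I2 dispatched to FPADD
c3: I3 dispatched to ALU
c4: I3 operands ready
c5: I3 complete
c7: I1 complete
c8: R3←I1
c9: I2 operands ready
c10: R2←I3
c12: I2 complete
c13: R6←I2
c14: I4 dispatched to ALU
c15: I4 operands ready; I5 dispatched to FPADD
c16: I4 complete; I5 operands ready
c17: R6←I4
c18: I6 dispatched to ALU
c19: I5 complete; I6 operands ready
c20: R3←I5; I6 complete
c21: R2←I6

cycle = 21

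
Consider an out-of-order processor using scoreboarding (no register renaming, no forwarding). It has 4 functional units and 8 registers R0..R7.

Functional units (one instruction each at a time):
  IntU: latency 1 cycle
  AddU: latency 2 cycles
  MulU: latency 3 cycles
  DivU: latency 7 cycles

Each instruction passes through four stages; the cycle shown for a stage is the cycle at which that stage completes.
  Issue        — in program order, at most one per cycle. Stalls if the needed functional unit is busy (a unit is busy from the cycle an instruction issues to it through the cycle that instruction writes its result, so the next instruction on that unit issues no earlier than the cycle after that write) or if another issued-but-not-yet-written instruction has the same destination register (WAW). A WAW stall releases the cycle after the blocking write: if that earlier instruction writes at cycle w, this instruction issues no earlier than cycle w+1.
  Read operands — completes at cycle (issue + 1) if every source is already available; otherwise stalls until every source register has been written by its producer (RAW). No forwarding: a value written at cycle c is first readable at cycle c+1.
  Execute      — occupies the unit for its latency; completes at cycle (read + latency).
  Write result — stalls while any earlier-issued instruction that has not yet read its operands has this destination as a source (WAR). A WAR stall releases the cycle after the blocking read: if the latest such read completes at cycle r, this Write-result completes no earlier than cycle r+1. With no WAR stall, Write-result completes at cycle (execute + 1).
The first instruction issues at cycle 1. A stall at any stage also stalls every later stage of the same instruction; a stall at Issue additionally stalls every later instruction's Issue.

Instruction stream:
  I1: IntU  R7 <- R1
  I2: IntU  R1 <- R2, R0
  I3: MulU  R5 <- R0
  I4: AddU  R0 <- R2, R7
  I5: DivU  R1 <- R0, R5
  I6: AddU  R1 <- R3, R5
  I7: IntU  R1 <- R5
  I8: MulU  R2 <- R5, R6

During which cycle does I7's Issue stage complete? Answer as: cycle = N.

I1: IS=1 RO=2 EX=3 WR=4
I2: IS=5 RO=6 EX=7 WR=8  [struct: IntU busy until I1 writes@4]
I3: IS=6 RO=7 EX=10 WR=11
I4: IS=7 RO=8 EX=10 WR=11
I5: IS=9 RO=12 EX=19 WR=20  [WAW R1: wait I2 write@8; RAW R0: wait I4 write@11; RAW R5: wait I3 write@11]
I6: IS=21 RO=22 EX=24 WR=25  [WAW R1: wait I5 write@20]
I7: IS=26 RO=27 EX=28 WR=29  [WAW R1: wait I6 write@25]
I8: IS=27 RO=28 EX=31 WR=32

cycle = 26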